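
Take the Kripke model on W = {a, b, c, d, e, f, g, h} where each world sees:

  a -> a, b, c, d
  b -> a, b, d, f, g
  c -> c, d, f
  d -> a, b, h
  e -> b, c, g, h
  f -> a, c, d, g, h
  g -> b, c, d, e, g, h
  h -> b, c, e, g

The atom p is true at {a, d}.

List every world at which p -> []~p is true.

{b, c, e, f, g, h}

a: p is T, []~p is F. ✗
b: p is F, []~p is F. ✓
c: p is F, []~p is F. ✓
d: p is T, []~p is F. ✗
e: p is F, []~p is T. ✓
f: p is F, []~p is F. ✓
g: p is F, []~p is F. ✓
h: p is F, []~p is T. ✓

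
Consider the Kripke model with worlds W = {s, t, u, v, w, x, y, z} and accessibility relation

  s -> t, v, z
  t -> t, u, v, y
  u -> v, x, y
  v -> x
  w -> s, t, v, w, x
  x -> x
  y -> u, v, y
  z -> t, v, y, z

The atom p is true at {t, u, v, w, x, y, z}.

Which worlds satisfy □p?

{s, t, u, v, x, y, z}

s: successors {t, v, z}; p there: t:T, v:T, z:T. ✓
t: successors {t, u, v, y}; p there: t:T, u:T, v:T, y:T. ✓
u: successors {v, x, y}; p there: v:T, x:T, y:T. ✓
v: successors {x}; p there: x:T. ✓
w: successors {s, t, v, w, x}; p there: s:F, t:T, v:T, w:T, x:T. ✗
x: successors {x}; p there: x:T. ✓
y: successors {u, v, y}; p there: u:T, v:T, y:T. ✓
z: successors {t, v, y, z}; p there: t:T, v:T, y:T, z:T. ✓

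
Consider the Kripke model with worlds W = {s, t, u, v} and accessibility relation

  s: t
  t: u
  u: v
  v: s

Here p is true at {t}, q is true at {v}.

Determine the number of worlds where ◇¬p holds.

3

s: successors {t}; ¬p there: t:F. ✗
t: successors {u}; ¬p there: u:T. ✓
u: successors {v}; ¬p there: v:T. ✓
v: successors {s}; ¬p there: s:T. ✓
Satisfying worlds: {t, u, v}.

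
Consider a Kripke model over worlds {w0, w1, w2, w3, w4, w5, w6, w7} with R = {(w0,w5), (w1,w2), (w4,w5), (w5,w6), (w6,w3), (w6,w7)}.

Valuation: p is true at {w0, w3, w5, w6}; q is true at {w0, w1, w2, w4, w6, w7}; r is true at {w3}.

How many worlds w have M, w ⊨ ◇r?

w0: successors {w5}; r there: w5:F. ✗
w1: successors {w2}; r there: w2:F. ✗
w2: no successors, so ◇r fails. ✗
w3: no successors, so ◇r fails. ✗
w4: successors {w5}; r there: w5:F. ✗
w5: successors {w6}; r there: w6:F. ✗
w6: successors {w3, w7}; r there: w3:T, w7:F. ✓
w7: no successors, so ◇r fails. ✗
Satisfying worlds: {w6}.

1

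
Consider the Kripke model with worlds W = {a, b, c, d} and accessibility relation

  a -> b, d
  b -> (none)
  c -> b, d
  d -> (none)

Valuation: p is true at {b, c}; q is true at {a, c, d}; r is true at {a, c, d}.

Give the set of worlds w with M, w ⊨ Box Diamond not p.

{b, d}

a: successors {b, d}; Diamond not p there: b:F, d:F. ✗
b: no successors, so Box Diamond not p holds vacuously. ✓
c: successors {b, d}; Diamond not p there: b:F, d:F. ✗
d: no successors, so Box Diamond not p holds vacuously. ✓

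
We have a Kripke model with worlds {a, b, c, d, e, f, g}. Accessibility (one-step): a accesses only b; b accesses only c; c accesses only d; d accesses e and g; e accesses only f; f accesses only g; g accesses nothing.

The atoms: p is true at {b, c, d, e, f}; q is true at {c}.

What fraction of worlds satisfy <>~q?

5/7

a: successors {b}; ~q there: b:T. ✓
b: successors {c}; ~q there: c:F. ✗
c: successors {d}; ~q there: d:T. ✓
d: successors {e, g}; ~q there: e:T, g:T. ✓
e: successors {f}; ~q there: f:T. ✓
f: successors {g}; ~q there: g:T. ✓
g: no successors, so <>~q fails. ✗
That's 5 of 7 worlds, so 5/7.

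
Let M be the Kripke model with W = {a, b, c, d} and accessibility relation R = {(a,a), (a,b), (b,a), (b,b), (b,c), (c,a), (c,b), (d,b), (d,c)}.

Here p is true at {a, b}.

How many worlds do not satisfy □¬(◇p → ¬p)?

2

a: successors {a, b}; ¬(◇p → ¬p) there: a:T, b:T. ✓
b: successors {a, b, c}; ¬(◇p → ¬p) there: a:T, b:T, c:F. ✗
c: successors {a, b}; ¬(◇p → ¬p) there: a:T, b:T. ✓
d: successors {b, c}; ¬(◇p → ¬p) there: b:T, c:F. ✗
Satisfying worlds: {a, c}.
So □¬(◇p → ¬p) fails at the other 2 worlds.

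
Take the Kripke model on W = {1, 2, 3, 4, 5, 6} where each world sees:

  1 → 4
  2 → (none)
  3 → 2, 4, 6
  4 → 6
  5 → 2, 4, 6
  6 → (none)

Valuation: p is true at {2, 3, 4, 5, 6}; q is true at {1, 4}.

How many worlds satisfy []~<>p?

1: successors {4}; ~<>p there: 4:F. ✗
2: no successors, so []~<>p holds vacuously. ✓
3: successors {2, 4, 6}; ~<>p there: 2:T, 4:F, 6:T. ✗
4: successors {6}; ~<>p there: 6:T. ✓
5: successors {2, 4, 6}; ~<>p there: 2:T, 4:F, 6:T. ✗
6: no successors, so []~<>p holds vacuously. ✓
Satisfying worlds: {2, 4, 6}.

3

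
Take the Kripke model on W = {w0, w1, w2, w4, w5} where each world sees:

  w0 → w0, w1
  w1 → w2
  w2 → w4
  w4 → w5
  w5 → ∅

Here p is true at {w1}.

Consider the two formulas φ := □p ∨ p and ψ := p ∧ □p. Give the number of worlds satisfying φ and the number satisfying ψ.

For □p ∨ p:
w0: □p is F, p is F. ✗
w1: □p is F, p is T. ✓
w2: □p is F, p is F. ✗
w4: □p is F, p is F. ✗
w5: □p is T, p is F. ✓
— 2 worlds.
For p ∧ □p:
w0: p is F, □p is F. ✗
w1: p is T, □p is F. ✗
w2: p is F, □p is F. ✗
w4: p is F, □p is F. ✗
w5: p is F, □p is T. ✗
— 0 worlds.

2 and 0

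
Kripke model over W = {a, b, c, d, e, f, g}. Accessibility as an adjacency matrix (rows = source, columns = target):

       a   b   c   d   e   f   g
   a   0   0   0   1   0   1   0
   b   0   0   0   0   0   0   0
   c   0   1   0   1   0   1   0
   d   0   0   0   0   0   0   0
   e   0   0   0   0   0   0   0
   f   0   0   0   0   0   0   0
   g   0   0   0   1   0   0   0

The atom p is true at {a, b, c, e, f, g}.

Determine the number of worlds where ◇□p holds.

3

a: successors {d, f}; □p there: d:T, f:T. ✓
b: no successors, so ◇□p fails. ✗
c: successors {b, d, f}; □p there: b:T, d:T, f:T. ✓
d: no successors, so ◇□p fails. ✗
e: no successors, so ◇□p fails. ✗
f: no successors, so ◇□p fails. ✗
g: successors {d}; □p there: d:T. ✓
Satisfying worlds: {a, c, g}.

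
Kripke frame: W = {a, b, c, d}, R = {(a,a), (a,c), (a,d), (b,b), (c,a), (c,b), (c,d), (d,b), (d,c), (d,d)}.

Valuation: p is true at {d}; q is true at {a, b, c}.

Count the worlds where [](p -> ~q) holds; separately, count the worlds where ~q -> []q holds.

4 and 3

For [](p -> ~q):
a: successors {a, c, d}; p -> ~q there: a:T, c:T, d:T. ✓
b: successors {b}; p -> ~q there: b:T. ✓
c: successors {a, b, d}; p -> ~q there: a:T, b:T, d:T. ✓
d: successors {b, c, d}; p -> ~q there: b:T, c:T, d:T. ✓
— 4 worlds.
For ~q -> []q:
a: ~q is F, []q is F. ✓
b: ~q is F, []q is T. ✓
c: ~q is F, []q is F. ✓
d: ~q is T, []q is F. ✗
— 3 worlds.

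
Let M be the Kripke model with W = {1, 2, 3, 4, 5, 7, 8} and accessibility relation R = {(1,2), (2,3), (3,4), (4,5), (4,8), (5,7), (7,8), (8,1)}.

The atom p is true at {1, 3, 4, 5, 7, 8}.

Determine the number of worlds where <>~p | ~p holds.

2

1: <>~p is T, ~p is F. ✓
2: <>~p is F, ~p is T. ✓
3: <>~p is F, ~p is F. ✗
4: <>~p is F, ~p is F. ✗
5: <>~p is F, ~p is F. ✗
7: <>~p is F, ~p is F. ✗
8: <>~p is F, ~p is F. ✗
Satisfying worlds: {1, 2}.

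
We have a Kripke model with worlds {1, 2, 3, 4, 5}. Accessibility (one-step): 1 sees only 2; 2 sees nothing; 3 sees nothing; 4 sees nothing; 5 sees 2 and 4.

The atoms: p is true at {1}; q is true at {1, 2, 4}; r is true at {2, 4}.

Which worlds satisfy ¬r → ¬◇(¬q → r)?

{2, 3, 4}

1: ¬r is T, ¬◇(¬q → r) is F. ✗
2: ¬r is F, ¬◇(¬q → r) is T. ✓
3: ¬r is T, ¬◇(¬q → r) is T. ✓
4: ¬r is F, ¬◇(¬q → r) is T. ✓
5: ¬r is T, ¬◇(¬q → r) is F. ✗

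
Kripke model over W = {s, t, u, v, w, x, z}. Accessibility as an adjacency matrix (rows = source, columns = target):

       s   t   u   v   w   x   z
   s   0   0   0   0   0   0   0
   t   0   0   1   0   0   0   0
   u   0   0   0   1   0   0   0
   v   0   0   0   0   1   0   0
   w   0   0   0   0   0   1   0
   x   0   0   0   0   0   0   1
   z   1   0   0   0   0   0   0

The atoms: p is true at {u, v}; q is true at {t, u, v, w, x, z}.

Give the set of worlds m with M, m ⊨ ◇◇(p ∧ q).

s: no successors, so ◇◇(p ∧ q) fails. ✗
t: successors {u}; ◇(p ∧ q) there: u:T. ✓
u: successors {v}; ◇(p ∧ q) there: v:F. ✗
v: successors {w}; ◇(p ∧ q) there: w:F. ✗
w: successors {x}; ◇(p ∧ q) there: x:F. ✗
x: successors {z}; ◇(p ∧ q) there: z:F. ✗
z: successors {s}; ◇(p ∧ q) there: s:F. ✗

{t}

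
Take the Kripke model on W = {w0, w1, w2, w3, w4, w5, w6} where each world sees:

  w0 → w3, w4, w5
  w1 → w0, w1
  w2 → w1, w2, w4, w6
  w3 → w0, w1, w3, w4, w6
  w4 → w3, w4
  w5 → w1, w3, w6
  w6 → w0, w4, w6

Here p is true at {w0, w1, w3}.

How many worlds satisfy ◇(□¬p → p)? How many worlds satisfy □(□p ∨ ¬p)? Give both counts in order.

7 and 1

For ◇(□¬p → p):
w0: successors {w3, w4, w5}; □¬p → p there: w3:T, w4:T, w5:T. ✓
w1: successors {w0, w1}; □¬p → p there: w0:T, w1:T. ✓
w2: successors {w1, w2, w4, w6}; □¬p → p there: w1:T, w2:T, w4:T, w6:T. ✓
w3: successors {w0, w1, w3, w4, w6}; □¬p → p there: w0:T, w1:T, w3:T, w4:T, w6:T. ✓
w4: successors {w3, w4}; □¬p → p there: w3:T, w4:T. ✓
w5: successors {w1, w3, w6}; □¬p → p there: w1:T, w3:T, w6:T. ✓
w6: successors {w0, w4, w6}; □¬p → p there: w0:T, w4:T, w6:T. ✓
— 7 worlds.
For □(□p ∨ ¬p):
w0: successors {w3, w4, w5}; □p ∨ ¬p there: w3:F, w4:T, w5:T. ✗
w1: successors {w0, w1}; □p ∨ ¬p there: w0:F, w1:T. ✗
w2: successors {w1, w2, w4, w6}; □p ∨ ¬p there: w1:T, w2:T, w4:T, w6:T. ✓
w3: successors {w0, w1, w3, w4, w6}; □p ∨ ¬p there: w0:F, w1:T, w3:F, w4:T, w6:T. ✗
w4: successors {w3, w4}; □p ∨ ¬p there: w3:F, w4:T. ✗
w5: successors {w1, w3, w6}; □p ∨ ¬p there: w1:T, w3:F, w6:T. ✗
w6: successors {w0, w4, w6}; □p ∨ ¬p there: w0:F, w4:T, w6:T. ✗
— 1 world.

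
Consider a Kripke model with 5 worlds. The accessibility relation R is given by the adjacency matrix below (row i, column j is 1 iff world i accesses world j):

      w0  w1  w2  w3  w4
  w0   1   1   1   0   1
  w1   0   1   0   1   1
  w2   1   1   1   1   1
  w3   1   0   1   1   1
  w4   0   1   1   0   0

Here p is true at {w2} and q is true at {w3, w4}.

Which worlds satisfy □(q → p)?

{w4}

w0: successors {w0, w1, w2, w4}; q → p there: w0:T, w1:T, w2:T, w4:F. ✗
w1: successors {w1, w3, w4}; q → p there: w1:T, w3:F, w4:F. ✗
w2: successors {w0, w1, w2, w3, w4}; q → p there: w0:T, w1:T, w2:T, w3:F, w4:F. ✗
w3: successors {w0, w2, w3, w4}; q → p there: w0:T, w2:T, w3:F, w4:F. ✗
w4: successors {w1, w2}; q → p there: w1:T, w2:T. ✓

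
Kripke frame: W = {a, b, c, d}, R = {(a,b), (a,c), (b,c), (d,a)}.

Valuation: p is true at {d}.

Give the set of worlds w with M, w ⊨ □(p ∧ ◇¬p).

{c}

a: successors {b, c}; p ∧ ◇¬p there: b:F, c:F. ✗
b: successors {c}; p ∧ ◇¬p there: c:F. ✗
c: no successors, so □(p ∧ ◇¬p) holds vacuously. ✓
d: successors {a}; p ∧ ◇¬p there: a:F. ✗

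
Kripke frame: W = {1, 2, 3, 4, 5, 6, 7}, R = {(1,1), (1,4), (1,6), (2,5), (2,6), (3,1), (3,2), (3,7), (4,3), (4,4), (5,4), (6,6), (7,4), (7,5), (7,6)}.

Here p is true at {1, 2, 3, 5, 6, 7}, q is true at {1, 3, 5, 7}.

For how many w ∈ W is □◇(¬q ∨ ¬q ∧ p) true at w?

7

1: successors {1, 4, 6}; ◇(¬q ∨ ¬q ∧ p) there: 1:T, 4:T, 6:T. ✓
2: successors {5, 6}; ◇(¬q ∨ ¬q ∧ p) there: 5:T, 6:T. ✓
3: successors {1, 2, 7}; ◇(¬q ∨ ¬q ∧ p) there: 1:T, 2:T, 7:T. ✓
4: successors {3, 4}; ◇(¬q ∨ ¬q ∧ p) there: 3:T, 4:T. ✓
5: successors {4}; ◇(¬q ∨ ¬q ∧ p) there: 4:T. ✓
6: successors {6}; ◇(¬q ∨ ¬q ∧ p) there: 6:T. ✓
7: successors {4, 5, 6}; ◇(¬q ∨ ¬q ∧ p) there: 4:T, 5:T, 6:T. ✓
Satisfying worlds: {1, 2, 3, 4, 5, 6, 7}.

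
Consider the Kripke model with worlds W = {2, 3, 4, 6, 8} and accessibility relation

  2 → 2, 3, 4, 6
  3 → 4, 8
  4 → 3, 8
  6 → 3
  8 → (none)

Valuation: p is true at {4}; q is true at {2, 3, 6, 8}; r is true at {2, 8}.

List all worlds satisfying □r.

{8}

2: successors {2, 3, 4, 6}; r there: 2:T, 3:F, 4:F, 6:F. ✗
3: successors {4, 8}; r there: 4:F, 8:T. ✗
4: successors {3, 8}; r there: 3:F, 8:T. ✗
6: successors {3}; r there: 3:F. ✗
8: no successors, so □r holds vacuously. ✓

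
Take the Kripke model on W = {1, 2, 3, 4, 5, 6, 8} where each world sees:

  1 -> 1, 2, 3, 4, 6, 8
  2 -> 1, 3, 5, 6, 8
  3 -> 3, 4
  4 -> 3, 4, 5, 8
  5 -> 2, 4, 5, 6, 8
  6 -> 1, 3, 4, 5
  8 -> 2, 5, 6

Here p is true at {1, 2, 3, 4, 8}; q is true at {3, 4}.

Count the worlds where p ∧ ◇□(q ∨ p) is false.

1: p is T, ◇□(q ∨ p) is T. ✓
2: p is T, ◇□(q ∨ p) is T. ✓
3: p is T, ◇□(q ∨ p) is T. ✓
4: p is T, ◇□(q ∨ p) is T. ✓
5: p is F, ◇□(q ∨ p) is F. ✗
6: p is F, ◇□(q ∨ p) is T. ✗
8: p is T, ◇□(q ∨ p) is F. ✗
Satisfying worlds: {1, 2, 3, 4}.
So p ∧ ◇□(q ∨ p) fails at the other 3 worlds.

3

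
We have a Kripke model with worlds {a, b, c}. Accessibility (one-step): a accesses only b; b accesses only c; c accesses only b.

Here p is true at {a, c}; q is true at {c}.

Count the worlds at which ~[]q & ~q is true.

1

a: ~[]q is T, ~q is T. ✓
b: ~[]q is F, ~q is T. ✗
c: ~[]q is T, ~q is F. ✗
Satisfying worlds: {a}.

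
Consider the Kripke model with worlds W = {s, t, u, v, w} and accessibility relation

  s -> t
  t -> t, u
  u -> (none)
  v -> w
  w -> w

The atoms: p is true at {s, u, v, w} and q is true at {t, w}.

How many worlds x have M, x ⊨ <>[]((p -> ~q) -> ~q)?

3

s: successors {t}; []((p -> ~q) -> ~q) there: t:F. ✗
t: successors {t, u}; []((p -> ~q) -> ~q) there: t:F, u:T. ✓
u: no successors, so <>[]((p -> ~q) -> ~q) fails. ✗
v: successors {w}; []((p -> ~q) -> ~q) there: w:T. ✓
w: successors {w}; []((p -> ~q) -> ~q) there: w:T. ✓
Satisfying worlds: {t, v, w}.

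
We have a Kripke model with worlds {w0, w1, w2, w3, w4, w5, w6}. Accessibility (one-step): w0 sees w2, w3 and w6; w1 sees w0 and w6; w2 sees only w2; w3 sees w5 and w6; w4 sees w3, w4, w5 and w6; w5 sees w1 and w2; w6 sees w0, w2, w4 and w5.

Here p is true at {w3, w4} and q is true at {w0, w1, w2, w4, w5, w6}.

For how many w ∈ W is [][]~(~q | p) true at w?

2

w0: successors {w2, w3, w6}; []~(~q | p) there: w2:T, w3:T, w6:F. ✗
w1: successors {w0, w6}; []~(~q | p) there: w0:F, w6:F. ✗
w2: successors {w2}; []~(~q | p) there: w2:T. ✓
w3: successors {w5, w6}; []~(~q | p) there: w5:T, w6:F. ✗
w4: successors {w3, w4, w5, w6}; []~(~q | p) there: w3:T, w4:F, w5:T, w6:F. ✗
w5: successors {w1, w2}; []~(~q | p) there: w1:T, w2:T. ✓
w6: successors {w0, w2, w4, w5}; []~(~q | p) there: w0:F, w2:T, w4:F, w5:T. ✗
Satisfying worlds: {w2, w5}.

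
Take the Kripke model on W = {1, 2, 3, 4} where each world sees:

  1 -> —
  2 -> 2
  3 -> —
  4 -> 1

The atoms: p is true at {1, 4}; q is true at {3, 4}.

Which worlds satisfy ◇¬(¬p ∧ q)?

{2, 4}

1: no successors, so ◇¬(¬p ∧ q) fails. ✗
2: successors {2}; ¬(¬p ∧ q) there: 2:T. ✓
3: no successors, so ◇¬(¬p ∧ q) fails. ✗
4: successors {1}; ¬(¬p ∧ q) there: 1:T. ✓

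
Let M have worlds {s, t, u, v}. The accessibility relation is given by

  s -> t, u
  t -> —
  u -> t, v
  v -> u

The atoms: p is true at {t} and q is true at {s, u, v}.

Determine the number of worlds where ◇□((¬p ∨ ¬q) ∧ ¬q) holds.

2

s: successors {t, u}; □((¬p ∨ ¬q) ∧ ¬q) there: t:T, u:F. ✓
t: no successors, so ◇□((¬p ∨ ¬q) ∧ ¬q) fails. ✗
u: successors {t, v}; □((¬p ∨ ¬q) ∧ ¬q) there: t:T, v:F. ✓
v: successors {u}; □((¬p ∨ ¬q) ∧ ¬q) there: u:F. ✗
Satisfying worlds: {s, u}.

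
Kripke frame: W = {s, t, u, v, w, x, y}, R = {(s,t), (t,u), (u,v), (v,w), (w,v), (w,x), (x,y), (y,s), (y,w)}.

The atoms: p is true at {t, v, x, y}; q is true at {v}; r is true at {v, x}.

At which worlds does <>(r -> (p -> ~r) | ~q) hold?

{s, t, v, w, x, y}

s: successors {t}; r -> (p -> ~r) | ~q there: t:T. ✓
t: successors {u}; r -> (p -> ~r) | ~q there: u:T. ✓
u: successors {v}; r -> (p -> ~r) | ~q there: v:F. ✗
v: successors {w}; r -> (p -> ~r) | ~q there: w:T. ✓
w: successors {v, x}; r -> (p -> ~r) | ~q there: v:F, x:T. ✓
x: successors {y}; r -> (p -> ~r) | ~q there: y:T. ✓
y: successors {s, w}; r -> (p -> ~r) | ~q there: s:T, w:T. ✓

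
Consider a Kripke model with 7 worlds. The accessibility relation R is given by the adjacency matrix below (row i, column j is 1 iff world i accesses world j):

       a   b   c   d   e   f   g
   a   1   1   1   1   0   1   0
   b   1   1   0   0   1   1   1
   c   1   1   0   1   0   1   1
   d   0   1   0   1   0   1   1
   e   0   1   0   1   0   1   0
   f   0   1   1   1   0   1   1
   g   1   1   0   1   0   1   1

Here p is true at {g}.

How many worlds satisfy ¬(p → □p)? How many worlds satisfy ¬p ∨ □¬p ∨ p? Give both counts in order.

1 and 7

For ¬(p → □p):
a: p → □p is T. ✗
b: p → □p is T. ✗
c: p → □p is T. ✗
d: p → □p is T. ✗
e: p → □p is T. ✗
f: p → □p is T. ✗
g: p → □p is F. ✓
— 1 world.
For ¬p ∨ □¬p ∨ p:
a: ¬p ∨ □¬p is T, p is F. ✓
b: ¬p ∨ □¬p is T, p is F. ✓
c: ¬p ∨ □¬p is T, p is F. ✓
d: ¬p ∨ □¬p is T, p is F. ✓
e: ¬p ∨ □¬p is T, p is F. ✓
f: ¬p ∨ □¬p is T, p is F. ✓
g: ¬p ∨ □¬p is F, p is T. ✓
— 7 worlds.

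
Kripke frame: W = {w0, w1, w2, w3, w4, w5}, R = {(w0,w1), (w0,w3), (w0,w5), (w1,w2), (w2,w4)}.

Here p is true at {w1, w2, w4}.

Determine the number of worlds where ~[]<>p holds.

w0: []<>p is F. ✓
w1: []<>p is T. ✗
w2: []<>p is F. ✓
w3: []<>p is T. ✗
w4: []<>p is T. ✗
w5: []<>p is T. ✗
Satisfying worlds: {w0, w2}.

2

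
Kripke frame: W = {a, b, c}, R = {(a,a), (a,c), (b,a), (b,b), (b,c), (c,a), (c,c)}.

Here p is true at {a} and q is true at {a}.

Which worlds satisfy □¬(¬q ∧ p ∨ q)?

∅

a: successors {a, c}; ¬(¬q ∧ p ∨ q) there: a:F, c:T. ✗
b: successors {a, b, c}; ¬(¬q ∧ p ∨ q) there: a:F, b:T, c:T. ✗
c: successors {a, c}; ¬(¬q ∧ p ∨ q) there: a:F, c:T. ✗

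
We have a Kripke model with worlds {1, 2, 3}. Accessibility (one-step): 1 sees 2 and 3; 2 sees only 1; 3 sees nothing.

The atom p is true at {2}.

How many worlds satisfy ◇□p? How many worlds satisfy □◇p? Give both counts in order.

For ◇□p:
1: successors {2, 3}; □p there: 2:F, 3:T. ✓
2: successors {1}; □p there: 1:F. ✗
3: no successors, so ◇□p fails. ✗
— 1 world.
For □◇p:
1: successors {2, 3}; ◇p there: 2:F, 3:F. ✗
2: successors {1}; ◇p there: 1:T. ✓
3: no successors, so □◇p holds vacuously. ✓
— 2 worlds.

1 and 2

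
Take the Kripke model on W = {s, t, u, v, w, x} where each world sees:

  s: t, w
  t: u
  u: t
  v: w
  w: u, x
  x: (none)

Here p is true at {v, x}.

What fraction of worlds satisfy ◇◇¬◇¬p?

s: successors {t, w}; ◇¬◇¬p there: t:F, w:T. ✓
t: successors {u}; ◇¬◇¬p there: u:F. ✗
u: successors {t}; ◇¬◇¬p there: t:F. ✗
v: successors {w}; ◇¬◇¬p there: w:T. ✓
w: successors {u, x}; ◇¬◇¬p there: u:F, x:F. ✗
x: no successors, so ◇◇¬◇¬p fails. ✗
That's 2 of 6 worlds, so 2/6 = 1/3.

1/3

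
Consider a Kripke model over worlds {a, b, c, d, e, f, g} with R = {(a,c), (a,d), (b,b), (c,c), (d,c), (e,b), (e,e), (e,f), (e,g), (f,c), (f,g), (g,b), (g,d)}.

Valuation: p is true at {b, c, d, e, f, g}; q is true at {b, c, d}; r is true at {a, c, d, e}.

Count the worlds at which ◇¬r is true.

a: successors {c, d}; ¬r there: c:F, d:F. ✗
b: successors {b}; ¬r there: b:T. ✓
c: successors {c}; ¬r there: c:F. ✗
d: successors {c}; ¬r there: c:F. ✗
e: successors {b, e, f, g}; ¬r there: b:T, e:F, f:T, g:T. ✓
f: successors {c, g}; ¬r there: c:F, g:T. ✓
g: successors {b, d}; ¬r there: b:T, d:F. ✓
Satisfying worlds: {b, e, f, g}.

4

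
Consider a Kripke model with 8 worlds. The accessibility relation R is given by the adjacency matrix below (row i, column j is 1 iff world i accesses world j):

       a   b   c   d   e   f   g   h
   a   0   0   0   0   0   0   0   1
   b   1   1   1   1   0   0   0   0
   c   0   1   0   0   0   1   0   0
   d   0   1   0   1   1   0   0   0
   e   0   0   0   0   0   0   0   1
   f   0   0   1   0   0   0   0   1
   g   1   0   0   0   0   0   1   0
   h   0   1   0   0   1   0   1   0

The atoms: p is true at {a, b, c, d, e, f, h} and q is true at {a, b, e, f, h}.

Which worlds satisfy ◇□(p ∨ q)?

{b, c, d, f, g, h}

a: successors {h}; □(p ∨ q) there: h:F. ✗
b: successors {a, b, c, d}; □(p ∨ q) there: a:T, b:T, c:T, d:T. ✓
c: successors {b, f}; □(p ∨ q) there: b:T, f:T. ✓
d: successors {b, d, e}; □(p ∨ q) there: b:T, d:T, e:T. ✓
e: successors {h}; □(p ∨ q) there: h:F. ✗
f: successors {c, h}; □(p ∨ q) there: c:T, h:F. ✓
g: successors {a, g}; □(p ∨ q) there: a:T, g:F. ✓
h: successors {b, e, g}; □(p ∨ q) there: b:T, e:T, g:F. ✓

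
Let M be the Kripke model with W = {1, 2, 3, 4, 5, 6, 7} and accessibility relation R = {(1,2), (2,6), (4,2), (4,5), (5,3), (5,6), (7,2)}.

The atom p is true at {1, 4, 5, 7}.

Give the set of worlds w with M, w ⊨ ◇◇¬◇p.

1: successors {2}; ◇¬◇p there: 2:T. ✓
2: successors {6}; ◇¬◇p there: 6:F. ✗
3: no successors, so ◇◇¬◇p fails. ✗
4: successors {2, 5}; ◇¬◇p there: 2:T, 5:T. ✓
5: successors {3, 6}; ◇¬◇p there: 3:F, 6:F. ✗
6: no successors, so ◇◇¬◇p fails. ✗
7: successors {2}; ◇¬◇p there: 2:T. ✓

{1, 4, 7}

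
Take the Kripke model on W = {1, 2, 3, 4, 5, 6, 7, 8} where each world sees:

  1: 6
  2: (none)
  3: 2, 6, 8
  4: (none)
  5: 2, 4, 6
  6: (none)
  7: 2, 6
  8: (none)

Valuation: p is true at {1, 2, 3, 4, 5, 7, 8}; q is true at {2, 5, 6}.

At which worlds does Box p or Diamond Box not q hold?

{1, 2, 3, 4, 5, 6, 7, 8}

1: Box p is F, Diamond Box not q is T. ✓
2: Box p is T, Diamond Box not q is F. ✓
3: Box p is F, Diamond Box not q is T. ✓
4: Box p is T, Diamond Box not q is F. ✓
5: Box p is F, Diamond Box not q is T. ✓
6: Box p is T, Diamond Box not q is F. ✓
7: Box p is F, Diamond Box not q is T. ✓
8: Box p is T, Diamond Box not q is F. ✓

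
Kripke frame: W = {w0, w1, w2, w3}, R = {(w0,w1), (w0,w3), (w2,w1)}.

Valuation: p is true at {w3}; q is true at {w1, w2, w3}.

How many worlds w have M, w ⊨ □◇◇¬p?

2

w0: successors {w1, w3}; ◇◇¬p there: w1:F, w3:F. ✗
w1: no successors, so □◇◇¬p holds vacuously. ✓
w2: successors {w1}; ◇◇¬p there: w1:F. ✗
w3: no successors, so □◇◇¬p holds vacuously. ✓
Satisfying worlds: {w1, w3}.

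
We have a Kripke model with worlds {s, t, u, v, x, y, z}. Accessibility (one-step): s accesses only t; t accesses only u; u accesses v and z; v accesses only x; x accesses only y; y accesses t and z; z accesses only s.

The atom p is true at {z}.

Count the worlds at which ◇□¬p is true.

s: successors {t}; □¬p there: t:T. ✓
t: successors {u}; □¬p there: u:F. ✗
u: successors {v, z}; □¬p there: v:T, z:T. ✓
v: successors {x}; □¬p there: x:T. ✓
x: successors {y}; □¬p there: y:F. ✗
y: successors {t, z}; □¬p there: t:T, z:T. ✓
z: successors {s}; □¬p there: s:T. ✓
Satisfying worlds: {s, u, v, y, z}.

5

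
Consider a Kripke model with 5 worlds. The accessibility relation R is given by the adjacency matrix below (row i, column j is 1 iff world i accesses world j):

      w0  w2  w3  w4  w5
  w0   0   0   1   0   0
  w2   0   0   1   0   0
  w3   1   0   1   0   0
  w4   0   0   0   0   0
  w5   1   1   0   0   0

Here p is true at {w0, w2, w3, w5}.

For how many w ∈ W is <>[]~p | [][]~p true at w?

w0: <>[]~p is F, [][]~p is F. ✗
w2: <>[]~p is F, [][]~p is F. ✗
w3: <>[]~p is F, [][]~p is F. ✗
w4: <>[]~p is F, [][]~p is T. ✓
w5: <>[]~p is F, [][]~p is F. ✗
Satisfying worlds: {w4}.

1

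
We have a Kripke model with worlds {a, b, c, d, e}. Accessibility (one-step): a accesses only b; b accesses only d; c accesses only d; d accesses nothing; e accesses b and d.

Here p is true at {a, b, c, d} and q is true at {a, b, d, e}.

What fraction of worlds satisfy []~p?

a: successors {b}; ~p there: b:F. ✗
b: successors {d}; ~p there: d:F. ✗
c: successors {d}; ~p there: d:F. ✗
d: no successors, so []~p holds vacuously. ✓
e: successors {b, d}; ~p there: b:F, d:F. ✗
That's 1 of 5 worlds, so 1/5.

1/5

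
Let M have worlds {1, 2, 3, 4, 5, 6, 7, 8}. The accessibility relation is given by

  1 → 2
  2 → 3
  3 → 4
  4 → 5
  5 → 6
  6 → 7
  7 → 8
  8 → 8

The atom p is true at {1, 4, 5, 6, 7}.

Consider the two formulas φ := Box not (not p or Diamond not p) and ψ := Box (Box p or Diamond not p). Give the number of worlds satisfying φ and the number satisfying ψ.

3 and 8

For Box not (not p or Diamond not p):
1: successors {2}; not (not p or Diamond not p) there: 2:F. ✗
2: successors {3}; not (not p or Diamond not p) there: 3:F. ✗
3: successors {4}; not (not p or Diamond not p) there: 4:T. ✓
4: successors {5}; not (not p or Diamond not p) there: 5:T. ✓
5: successors {6}; not (not p or Diamond not p) there: 6:T. ✓
6: successors {7}; not (not p or Diamond not p) there: 7:F. ✗
7: successors {8}; not (not p or Diamond not p) there: 8:F. ✗
8: successors {8}; not (not p or Diamond not p) there: 8:F. ✗
— 3 worlds.
For Box (Box p or Diamond not p):
1: successors {2}; Box p or Diamond not p there: 2:T. ✓
2: successors {3}; Box p or Diamond not p there: 3:T. ✓
3: successors {4}; Box p or Diamond not p there: 4:T. ✓
4: successors {5}; Box p or Diamond not p there: 5:T. ✓
5: successors {6}; Box p or Diamond not p there: 6:T. ✓
6: successors {7}; Box p or Diamond not p there: 7:T. ✓
7: successors {8}; Box p or Diamond not p there: 8:T. ✓
8: successors {8}; Box p or Diamond not p there: 8:T. ✓
— 8 worlds.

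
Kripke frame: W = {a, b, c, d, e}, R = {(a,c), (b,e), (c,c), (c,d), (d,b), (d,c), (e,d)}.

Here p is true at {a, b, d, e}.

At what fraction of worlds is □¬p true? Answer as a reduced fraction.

a: successors {c}; ¬p there: c:T. ✓
b: successors {e}; ¬p there: e:F. ✗
c: successors {c, d}; ¬p there: c:T, d:F. ✗
d: successors {b, c}; ¬p there: b:F, c:T. ✗
e: successors {d}; ¬p there: d:F. ✗
That's 1 of 5 worlds, so 1/5.

1/5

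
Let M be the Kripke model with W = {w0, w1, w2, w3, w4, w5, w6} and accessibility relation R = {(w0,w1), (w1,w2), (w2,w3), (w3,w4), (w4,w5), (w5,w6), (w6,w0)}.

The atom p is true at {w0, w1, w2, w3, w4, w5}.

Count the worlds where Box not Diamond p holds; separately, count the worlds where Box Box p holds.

1 and 6

For Box not Diamond p:
w0: successors {w1}; not Diamond p there: w1:F. ✗
w1: successors {w2}; not Diamond p there: w2:F. ✗
w2: successors {w3}; not Diamond p there: w3:F. ✗
w3: successors {w4}; not Diamond p there: w4:F. ✗
w4: successors {w5}; not Diamond p there: w5:T. ✓
w5: successors {w6}; not Diamond p there: w6:F. ✗
w6: successors {w0}; not Diamond p there: w0:F. ✗
— 1 world.
For Box Box p:
w0: successors {w1}; Box p there: w1:T. ✓
w1: successors {w2}; Box p there: w2:T. ✓
w2: successors {w3}; Box p there: w3:T. ✓
w3: successors {w4}; Box p there: w4:T. ✓
w4: successors {w5}; Box p there: w5:F. ✗
w5: successors {w6}; Box p there: w6:T. ✓
w6: successors {w0}; Box p there: w0:T. ✓
— 6 worlds.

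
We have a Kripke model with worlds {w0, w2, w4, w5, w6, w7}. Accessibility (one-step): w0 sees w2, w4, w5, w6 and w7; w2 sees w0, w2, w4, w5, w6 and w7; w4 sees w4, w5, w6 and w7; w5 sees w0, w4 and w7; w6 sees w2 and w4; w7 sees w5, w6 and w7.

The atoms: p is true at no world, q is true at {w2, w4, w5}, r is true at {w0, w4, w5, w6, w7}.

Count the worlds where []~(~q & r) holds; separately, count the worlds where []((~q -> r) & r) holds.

1 and 3

For []~(~q & r):
w0: successors {w2, w4, w5, w6, w7}; ~(~q & r) there: w2:T, w4:T, w5:T, w6:F, w7:F. ✗
w2: successors {w0, w2, w4, w5, w6, w7}; ~(~q & r) there: w0:F, w2:T, w4:T, w5:T, w6:F, w7:F. ✗
w4: successors {w4, w5, w6, w7}; ~(~q & r) there: w4:T, w5:T, w6:F, w7:F. ✗
w5: successors {w0, w4, w7}; ~(~q & r) there: w0:F, w4:T, w7:F. ✗
w6: successors {w2, w4}; ~(~q & r) there: w2:T, w4:T. ✓
w7: successors {w5, w6, w7}; ~(~q & r) there: w5:T, w6:F, w7:F. ✗
— 1 world.
For []((~q -> r) & r):
w0: successors {w2, w4, w5, w6, w7}; (~q -> r) & r there: w2:F, w4:T, w5:T, w6:T, w7:T. ✗
w2: successors {w0, w2, w4, w5, w6, w7}; (~q -> r) & r there: w0:T, w2:F, w4:T, w5:T, w6:T, w7:T. ✗
w4: successors {w4, w5, w6, w7}; (~q -> r) & r there: w4:T, w5:T, w6:T, w7:T. ✓
w5: successors {w0, w4, w7}; (~q -> r) & r there: w0:T, w4:T, w7:T. ✓
w6: successors {w2, w4}; (~q -> r) & r there: w2:F, w4:T. ✗
w7: successors {w5, w6, w7}; (~q -> r) & r there: w5:T, w6:T, w7:T. ✓
— 3 worlds.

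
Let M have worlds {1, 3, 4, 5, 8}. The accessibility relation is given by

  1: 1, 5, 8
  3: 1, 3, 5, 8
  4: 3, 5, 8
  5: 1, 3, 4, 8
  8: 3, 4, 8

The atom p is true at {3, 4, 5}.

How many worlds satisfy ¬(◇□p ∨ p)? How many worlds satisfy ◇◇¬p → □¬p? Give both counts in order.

2 and 0

For ¬(◇□p ∨ p):
1: ◇□p ∨ p is F. ✓
3: ◇□p ∨ p is T. ✗
4: ◇□p ∨ p is T. ✗
5: ◇□p ∨ p is T. ✗
8: ◇□p ∨ p is F. ✓
— 2 worlds.
For ◇◇¬p → □¬p:
1: ◇◇¬p is T, □¬p is F. ✗
3: ◇◇¬p is T, □¬p is F. ✗
4: ◇◇¬p is T, □¬p is F. ✗
5: ◇◇¬p is T, □¬p is F. ✗
8: ◇◇¬p is T, □¬p is F. ✗
— 0 worlds.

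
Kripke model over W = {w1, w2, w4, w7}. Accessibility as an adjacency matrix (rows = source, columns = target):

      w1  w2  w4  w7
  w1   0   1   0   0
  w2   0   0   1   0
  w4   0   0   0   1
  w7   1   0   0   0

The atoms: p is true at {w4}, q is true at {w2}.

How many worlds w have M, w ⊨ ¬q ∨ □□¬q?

4

w1: ¬q is T, □□¬q is T. ✓
w2: ¬q is F, □□¬q is T. ✓
w4: ¬q is T, □□¬q is T. ✓
w7: ¬q is T, □□¬q is F. ✓
Satisfying worlds: {w1, w2, w4, w7}.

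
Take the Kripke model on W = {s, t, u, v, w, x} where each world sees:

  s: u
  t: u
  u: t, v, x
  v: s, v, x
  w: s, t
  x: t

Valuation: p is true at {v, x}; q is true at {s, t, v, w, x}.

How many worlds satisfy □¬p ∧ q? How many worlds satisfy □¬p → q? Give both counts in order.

For □¬p ∧ q:
s: □¬p is T, q is T. ✓
t: □¬p is T, q is T. ✓
u: □¬p is F, q is F. ✗
v: □¬p is F, q is T. ✗
w: □¬p is T, q is T. ✓
x: □¬p is T, q is T. ✓
— 4 worlds.
For □¬p → q:
s: □¬p is T, q is T. ✓
t: □¬p is T, q is T. ✓
u: □¬p is F, q is F. ✓
v: □¬p is F, q is T. ✓
w: □¬p is T, q is T. ✓
x: □¬p is T, q is T. ✓
— 6 worlds.

4 and 6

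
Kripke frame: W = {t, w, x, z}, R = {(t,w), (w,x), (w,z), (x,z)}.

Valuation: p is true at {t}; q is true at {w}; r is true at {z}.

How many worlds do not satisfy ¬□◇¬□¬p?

1

t: □◇¬□¬p is F. ✓
w: □◇¬□¬p is F. ✓
x: □◇¬□¬p is F. ✓
z: □◇¬□¬p is T. ✗
Satisfying worlds: {t, w, x}.
So ¬□◇¬□¬p fails at the other 1 world.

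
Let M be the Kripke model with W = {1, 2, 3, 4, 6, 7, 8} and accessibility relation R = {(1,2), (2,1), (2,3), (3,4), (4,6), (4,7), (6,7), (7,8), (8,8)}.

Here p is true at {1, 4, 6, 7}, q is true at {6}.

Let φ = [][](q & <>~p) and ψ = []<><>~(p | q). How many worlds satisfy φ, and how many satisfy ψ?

For [][](q & <>~p):
1: successors {2}; [](q & <>~p) there: 2:F. ✗
2: successors {1, 3}; [](q & <>~p) there: 1:F, 3:F. ✗
3: successors {4}; [](q & <>~p) there: 4:F. ✗
4: successors {6, 7}; [](q & <>~p) there: 6:F, 7:F. ✗
6: successors {7}; [](q & <>~p) there: 7:F. ✗
7: successors {8}; [](q & <>~p) there: 8:F. ✗
8: successors {8}; [](q & <>~p) there: 8:F. ✗
— 0 worlds.
For []<><>~(p | q):
1: successors {2}; <><>~(p | q) there: 2:T. ✓
2: successors {1, 3}; <><>~(p | q) there: 1:T, 3:F. ✗
3: successors {4}; <><>~(p | q) there: 4:T. ✓
4: successors {6, 7}; <><>~(p | q) there: 6:T, 7:T. ✓
6: successors {7}; <><>~(p | q) there: 7:T. ✓
7: successors {8}; <><>~(p | q) there: 8:T. ✓
8: successors {8}; <><>~(p | q) there: 8:T. ✓
— 6 worlds.

0 and 6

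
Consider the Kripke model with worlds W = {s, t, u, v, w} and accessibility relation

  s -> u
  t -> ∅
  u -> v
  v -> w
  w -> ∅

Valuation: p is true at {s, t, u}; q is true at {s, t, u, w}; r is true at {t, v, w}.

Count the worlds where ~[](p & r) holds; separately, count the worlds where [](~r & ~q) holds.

3 and 2

For ~[](p & r):
s: [](p & r) is F. ✓
t: [](p & r) is T. ✗
u: [](p & r) is F. ✓
v: [](p & r) is F. ✓
w: [](p & r) is T. ✗
— 3 worlds.
For [](~r & ~q):
s: successors {u}; ~r & ~q there: u:F. ✗
t: no successors, so [](~r & ~q) holds vacuously. ✓
u: successors {v}; ~r & ~q there: v:F. ✗
v: successors {w}; ~r & ~q there: w:F. ✗
w: no successors, so [](~r & ~q) holds vacuously. ✓
— 2 worlds.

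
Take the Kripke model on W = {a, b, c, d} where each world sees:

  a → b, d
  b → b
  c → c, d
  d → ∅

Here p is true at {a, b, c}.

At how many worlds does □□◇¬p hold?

1

a: successors {b, d}; □◇¬p there: b:F, d:T. ✗
b: successors {b}; □◇¬p there: b:F. ✗
c: successors {c, d}; □◇¬p there: c:F, d:T. ✗
d: no successors, so □□◇¬p holds vacuously. ✓
Satisfying worlds: {d}.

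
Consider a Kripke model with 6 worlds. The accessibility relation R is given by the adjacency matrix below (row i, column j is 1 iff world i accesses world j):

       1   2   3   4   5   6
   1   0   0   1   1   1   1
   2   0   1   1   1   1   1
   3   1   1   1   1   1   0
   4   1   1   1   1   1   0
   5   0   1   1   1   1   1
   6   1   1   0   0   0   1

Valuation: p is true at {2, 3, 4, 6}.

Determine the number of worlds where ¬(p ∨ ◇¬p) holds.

1: p ∨ ◇¬p is T. ✗
2: p ∨ ◇¬p is T. ✗
3: p ∨ ◇¬p is T. ✗
4: p ∨ ◇¬p is T. ✗
5: p ∨ ◇¬p is T. ✗
6: p ∨ ◇¬p is T. ✗
Satisfying worlds: ∅.

0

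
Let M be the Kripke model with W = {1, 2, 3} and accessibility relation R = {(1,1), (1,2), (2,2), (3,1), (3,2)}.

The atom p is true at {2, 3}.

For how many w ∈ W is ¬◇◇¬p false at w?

2

1: ◇◇¬p is T. ✗
2: ◇◇¬p is F. ✓
3: ◇◇¬p is T. ✗
Satisfying worlds: {2}.
So ¬◇◇¬p fails at the other 2 worlds.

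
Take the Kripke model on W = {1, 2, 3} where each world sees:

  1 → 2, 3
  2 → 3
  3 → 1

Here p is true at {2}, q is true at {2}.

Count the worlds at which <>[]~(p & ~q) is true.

1: successors {2, 3}; []~(p & ~q) there: 2:T, 3:T. ✓
2: successors {3}; []~(p & ~q) there: 3:T. ✓
3: successors {1}; []~(p & ~q) there: 1:T. ✓
Satisfying worlds: {1, 2, 3}.

3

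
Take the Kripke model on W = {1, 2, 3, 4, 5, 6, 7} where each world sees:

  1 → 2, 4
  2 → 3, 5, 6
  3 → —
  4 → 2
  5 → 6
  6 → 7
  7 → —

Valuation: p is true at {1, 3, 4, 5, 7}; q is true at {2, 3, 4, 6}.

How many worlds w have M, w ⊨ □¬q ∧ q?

2

1: □¬q is F, q is F. ✗
2: □¬q is F, q is T. ✗
3: □¬q is T, q is T. ✓
4: □¬q is F, q is T. ✗
5: □¬q is F, q is F. ✗
6: □¬q is T, q is T. ✓
7: □¬q is T, q is F. ✗
Satisfying worlds: {3, 6}.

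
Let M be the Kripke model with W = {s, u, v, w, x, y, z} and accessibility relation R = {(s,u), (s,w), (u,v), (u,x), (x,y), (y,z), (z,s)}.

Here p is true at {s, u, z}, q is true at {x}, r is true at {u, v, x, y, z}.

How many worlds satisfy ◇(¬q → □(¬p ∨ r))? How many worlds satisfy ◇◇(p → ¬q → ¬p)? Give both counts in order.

4 and 3

For ◇(¬q → □(¬p ∨ r)):
s: successors {u, w}; ¬q → □(¬p ∨ r) there: u:T, w:T. ✓
u: successors {v, x}; ¬q → □(¬p ∨ r) there: v:T, x:T. ✓
v: no successors, so ◇(¬q → □(¬p ∨ r)) fails. ✗
w: no successors, so ◇(¬q → □(¬p ∨ r)) fails. ✗
x: successors {y}; ¬q → □(¬p ∨ r) there: y:T. ✓
y: successors {z}; ¬q → □(¬p ∨ r) there: z:F. ✗
z: successors {s}; ¬q → □(¬p ∨ r) there: s:T. ✓
— 4 worlds.
For ◇◇(p → ¬q → ¬p):
s: successors {u, w}; ◇(p → ¬q → ¬p) there: u:T, w:F. ✓
u: successors {v, x}; ◇(p → ¬q → ¬p) there: v:F, x:T. ✓
v: no successors, so ◇◇(p → ¬q → ¬p) fails. ✗
w: no successors, so ◇◇(p → ¬q → ¬p) fails. ✗
x: successors {y}; ◇(p → ¬q → ¬p) there: y:F. ✗
y: successors {z}; ◇(p → ¬q → ¬p) there: z:F. ✗
z: successors {s}; ◇(p → ¬q → ¬p) there: s:T. ✓
— 3 worlds.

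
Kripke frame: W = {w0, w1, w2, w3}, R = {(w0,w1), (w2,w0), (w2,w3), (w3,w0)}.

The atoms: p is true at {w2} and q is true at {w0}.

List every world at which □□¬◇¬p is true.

w0: successors {w1}; □¬◇¬p there: w1:T. ✓
w1: no successors, so □□¬◇¬p holds vacuously. ✓
w2: successors {w0, w3}; □¬◇¬p there: w0:T, w3:F. ✗
w3: successors {w0}; □¬◇¬p there: w0:T. ✓

{w0, w1, w3}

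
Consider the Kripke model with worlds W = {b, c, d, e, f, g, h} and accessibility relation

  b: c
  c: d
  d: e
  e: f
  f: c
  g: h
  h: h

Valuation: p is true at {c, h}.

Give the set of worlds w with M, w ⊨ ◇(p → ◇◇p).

{c, d, e, g, h}

b: successors {c}; p → ◇◇p there: c:F. ✗
c: successors {d}; p → ◇◇p there: d:T. ✓
d: successors {e}; p → ◇◇p there: e:T. ✓
e: successors {f}; p → ◇◇p there: f:T. ✓
f: successors {c}; p → ◇◇p there: c:F. ✗
g: successors {h}; p → ◇◇p there: h:T. ✓
h: successors {h}; p → ◇◇p there: h:T. ✓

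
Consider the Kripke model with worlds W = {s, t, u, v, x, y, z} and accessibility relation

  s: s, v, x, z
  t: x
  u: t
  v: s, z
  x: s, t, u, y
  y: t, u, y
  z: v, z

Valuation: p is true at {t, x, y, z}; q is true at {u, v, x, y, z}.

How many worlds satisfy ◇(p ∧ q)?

6

s: successors {s, v, x, z}; p ∧ q there: s:F, v:F, x:T, z:T. ✓
t: successors {x}; p ∧ q there: x:T. ✓
u: successors {t}; p ∧ q there: t:F. ✗
v: successors {s, z}; p ∧ q there: s:F, z:T. ✓
x: successors {s, t, u, y}; p ∧ q there: s:F, t:F, u:F, y:T. ✓
y: successors {t, u, y}; p ∧ q there: t:F, u:F, y:T. ✓
z: successors {v, z}; p ∧ q there: v:F, z:T. ✓
Satisfying worlds: {s, t, v, x, y, z}.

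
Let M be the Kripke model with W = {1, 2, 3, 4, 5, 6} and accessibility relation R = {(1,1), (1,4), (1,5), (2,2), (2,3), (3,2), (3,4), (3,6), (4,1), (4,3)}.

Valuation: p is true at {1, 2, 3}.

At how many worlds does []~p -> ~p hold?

1: []~p is F, ~p is F. ✓
2: []~p is F, ~p is F. ✓
3: []~p is F, ~p is F. ✓
4: []~p is F, ~p is T. ✓
5: []~p is T, ~p is T. ✓
6: []~p is T, ~p is T. ✓
Satisfying worlds: {1, 2, 3, 4, 5, 6}.

6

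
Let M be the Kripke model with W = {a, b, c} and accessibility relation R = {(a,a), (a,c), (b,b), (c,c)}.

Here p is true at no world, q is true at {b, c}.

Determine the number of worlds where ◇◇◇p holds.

a: successors {a, c}; ◇◇p there: a:F, c:F. ✗
b: successors {b}; ◇◇p there: b:F. ✗
c: successors {c}; ◇◇p there: c:F. ✗
Satisfying worlds: ∅.

0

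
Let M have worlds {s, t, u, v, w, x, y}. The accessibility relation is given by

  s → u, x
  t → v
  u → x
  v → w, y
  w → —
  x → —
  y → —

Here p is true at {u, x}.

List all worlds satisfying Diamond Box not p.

{s, t, u, v}

s: successors {u, x}; Box not p there: u:F, x:T. ✓
t: successors {v}; Box not p there: v:T. ✓
u: successors {x}; Box not p there: x:T. ✓
v: successors {w, y}; Box not p there: w:T, y:T. ✓
w: no successors, so Diamond Box not p fails. ✗
x: no successors, so Diamond Box not p fails. ✗
y: no successors, so Diamond Box not p fails. ✗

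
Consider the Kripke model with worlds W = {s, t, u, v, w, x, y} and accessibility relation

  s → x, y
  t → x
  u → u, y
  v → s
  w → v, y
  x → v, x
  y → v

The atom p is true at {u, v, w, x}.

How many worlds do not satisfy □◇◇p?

3

s: successors {x, y}; ◇◇p there: x:T, y:F. ✗
t: successors {x}; ◇◇p there: x:T. ✓
u: successors {u, y}; ◇◇p there: u:T, y:F. ✗
v: successors {s}; ◇◇p there: s:T. ✓
w: successors {v, y}; ◇◇p there: v:T, y:F. ✗
x: successors {v, x}; ◇◇p there: v:T, x:T. ✓
y: successors {v}; ◇◇p there: v:T. ✓
Satisfying worlds: {t, v, x, y}.
So □◇◇p fails at the other 3 worlds.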